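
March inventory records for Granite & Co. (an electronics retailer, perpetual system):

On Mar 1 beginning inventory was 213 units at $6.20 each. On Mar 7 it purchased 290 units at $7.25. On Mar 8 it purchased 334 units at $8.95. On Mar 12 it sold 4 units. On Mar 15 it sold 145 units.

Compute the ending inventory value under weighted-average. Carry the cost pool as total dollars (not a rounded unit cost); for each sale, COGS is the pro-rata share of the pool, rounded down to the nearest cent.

After Mar 1: 213 on hand, pool $1,320.60 (≈ $6.2000 each)
After Mar 7: 503 on hand, pool $3,423.10 (≈ $6.8054 each)
After Mar 8: 837 on hand, pool $6,412.40 (≈ $7.6612 each)
Mar 12, sell 4: 4/837 × $6,412.40 → $30.64
Mar 15, sell 145: 145/833 × $6,381.76 → $1,110.87
Total COGS = $30.64 + $1,110.87 = $1,141.51
Ending inventory (cost pool remaining) = $5,270.89

Ending inventory = $5,270.89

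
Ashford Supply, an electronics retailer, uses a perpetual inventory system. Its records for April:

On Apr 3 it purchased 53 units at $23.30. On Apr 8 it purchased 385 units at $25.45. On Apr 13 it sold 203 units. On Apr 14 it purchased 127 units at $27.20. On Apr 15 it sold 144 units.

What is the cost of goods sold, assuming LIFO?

COGS = $9,053.40

Apr 13, 203 sold [LIFO — newest first]: 203 @ $25.45 = $5,166.35
Apr 15, 144 sold [LIFO — newest first]: 127 @ $27.20 + 17 @ $25.45 = $3,887.05
Total COGS = $5,166.35 + $3,887.05 = $9,053.40
Ending inventory: 53 @ $23.30 + 165 @ $25.45 = $5,434.15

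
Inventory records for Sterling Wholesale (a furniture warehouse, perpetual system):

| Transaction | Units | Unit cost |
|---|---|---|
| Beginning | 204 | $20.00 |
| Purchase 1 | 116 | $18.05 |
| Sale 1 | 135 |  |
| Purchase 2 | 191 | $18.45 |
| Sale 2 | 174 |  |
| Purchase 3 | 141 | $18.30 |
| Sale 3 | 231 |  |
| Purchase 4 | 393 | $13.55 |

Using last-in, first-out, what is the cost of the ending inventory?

Sale 1 (135) [LIFO — newest first]: 116 @ $18.05 + 19 @ $20.00 = $2,473.80
Sale 2 (174) [LIFO — newest first]: 174 @ $18.45 = $3,210.30
Sale 3 (231) [LIFO — newest first]: 141 @ $18.30 + 17 @ $18.45 + 73 @ $20.00 = $4,353.95
Total COGS = $2,473.80 + $3,210.30 + $4,353.95 = $10,038.05
Ending inventory: 112 @ $20.00 + 393 @ $13.55 = $7,565.15
Check: goods available $17,603.20 = COGS $10,038.05 + ending $7,565.15

Ending inventory = $7,565.15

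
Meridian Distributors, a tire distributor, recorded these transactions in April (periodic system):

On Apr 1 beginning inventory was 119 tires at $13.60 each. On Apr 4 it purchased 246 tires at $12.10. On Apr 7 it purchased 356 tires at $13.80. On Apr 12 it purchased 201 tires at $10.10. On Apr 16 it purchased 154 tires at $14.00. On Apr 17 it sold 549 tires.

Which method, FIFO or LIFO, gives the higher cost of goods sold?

FIFO COGS: 119 @ $13.60 + 246 @ $12.10 + 184 @ $13.80 = $7,134.20
LIFO COGS: 154 @ $14.00 + 201 @ $10.10 + 194 @ $13.80 = $6,863.30

FIFO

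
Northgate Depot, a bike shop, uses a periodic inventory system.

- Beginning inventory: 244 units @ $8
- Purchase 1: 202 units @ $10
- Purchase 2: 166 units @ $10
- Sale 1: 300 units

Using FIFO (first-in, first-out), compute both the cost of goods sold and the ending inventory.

Sale 1 (300) [FIFO — oldest first]: 244 @ $8 + 56 @ $10 = $2,512
Ending inventory: 146 @ $10 + 166 @ $10 = $3,120
Check: goods available $5,632 = COGS $2,512 + ending $3,120

COGS = $2,512; ending inventory = $3,120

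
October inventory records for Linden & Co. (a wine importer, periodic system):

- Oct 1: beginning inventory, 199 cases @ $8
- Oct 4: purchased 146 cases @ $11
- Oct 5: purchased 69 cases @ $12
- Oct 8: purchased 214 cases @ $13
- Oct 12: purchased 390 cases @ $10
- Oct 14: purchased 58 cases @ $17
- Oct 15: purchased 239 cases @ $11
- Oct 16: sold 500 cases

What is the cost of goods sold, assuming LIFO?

Oct 16, 500 sold [LIFO — newest first]: 239 @ $11 + 58 @ $17 + 203 @ $10 = $5,645
Ending inventory: 199 @ $8 + 146 @ $11 + 69 @ $12 + 214 @ $13 + 187 @ $10 = $8,678

COGS = $5,645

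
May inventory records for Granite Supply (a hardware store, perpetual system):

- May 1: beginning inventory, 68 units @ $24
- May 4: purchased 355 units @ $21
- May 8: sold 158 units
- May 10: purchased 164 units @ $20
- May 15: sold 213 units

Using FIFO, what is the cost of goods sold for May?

COGS = $7,995

May 8, 158 sold [FIFO — oldest first]: 68 @ $24 + 90 @ $21 = $3,522
May 15, 213 sold [FIFO — oldest first]: 213 @ $21 = $4,473
Total COGS = $3,522 + $4,473 = $7,995
Ending inventory: 52 @ $21 + 164 @ $20 = $4,372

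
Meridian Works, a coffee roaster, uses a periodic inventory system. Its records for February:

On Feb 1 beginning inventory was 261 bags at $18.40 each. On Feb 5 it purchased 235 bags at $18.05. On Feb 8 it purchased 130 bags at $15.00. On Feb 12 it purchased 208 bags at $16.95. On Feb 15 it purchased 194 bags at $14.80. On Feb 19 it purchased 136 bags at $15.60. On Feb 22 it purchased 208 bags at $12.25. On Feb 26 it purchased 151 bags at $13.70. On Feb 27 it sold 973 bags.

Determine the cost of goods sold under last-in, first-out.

COGS = $14,275.10

Feb 27, 973 sold [LIFO — newest first]: 151 @ $13.70 + 208 @ $12.25 + 136 @ $15.60 + 194 @ $14.80 + 208 @ $16.95 + 76 @ $15.00 = $14,275.10
Ending inventory: 261 @ $18.40 + 235 @ $18.05 + 54 @ $15.00 = $9,854.15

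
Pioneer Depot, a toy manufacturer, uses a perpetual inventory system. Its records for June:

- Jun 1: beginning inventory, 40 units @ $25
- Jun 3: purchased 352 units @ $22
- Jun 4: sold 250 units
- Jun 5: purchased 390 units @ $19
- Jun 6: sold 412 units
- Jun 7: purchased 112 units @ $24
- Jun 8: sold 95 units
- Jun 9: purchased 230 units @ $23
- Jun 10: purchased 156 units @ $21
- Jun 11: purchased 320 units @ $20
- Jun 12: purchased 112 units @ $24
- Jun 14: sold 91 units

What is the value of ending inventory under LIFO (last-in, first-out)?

Jun 4, 250 sold [LIFO — newest first]: 250 @ $22 = $5,500
Jun 6, 412 sold [LIFO — newest first]: 390 @ $19 + 22 @ $22 = $7,894
Jun 8, 95 sold [LIFO — newest first]: 95 @ $24 = $2,280
Jun 14, 91 sold [LIFO — newest first]: 91 @ $24 = $2,184
Total COGS = $5,500 + $7,894 + $2,280 + $2,184 = $17,858
Ending inventory: 40 @ $25 + 80 @ $22 + 17 @ $24 + 230 @ $23 + 156 @ $21 + 320 @ $20 + 21 @ $24 = $18,638

Ending inventory = $18,638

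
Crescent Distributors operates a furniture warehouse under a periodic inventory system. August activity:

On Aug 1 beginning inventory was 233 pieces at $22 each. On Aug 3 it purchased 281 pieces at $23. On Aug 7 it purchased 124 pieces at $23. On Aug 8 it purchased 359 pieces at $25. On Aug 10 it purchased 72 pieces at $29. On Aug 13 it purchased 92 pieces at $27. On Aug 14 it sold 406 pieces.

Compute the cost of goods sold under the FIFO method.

COGS = $9,105

Aug 14, 406 sold [FIFO — oldest first]: 233 @ $22 + 173 @ $23 = $9,105
Ending inventory: 108 @ $23 + 124 @ $23 + 359 @ $25 + 72 @ $29 + 92 @ $27 = $18,883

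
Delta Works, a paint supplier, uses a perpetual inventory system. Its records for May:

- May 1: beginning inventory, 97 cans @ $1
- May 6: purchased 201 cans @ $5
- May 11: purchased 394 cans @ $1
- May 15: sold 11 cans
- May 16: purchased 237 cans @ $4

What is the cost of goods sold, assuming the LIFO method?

May 15, 11 sold [LIFO — newest first]: 11 @ $1 = $11
Ending inventory: 97 @ $1 + 201 @ $5 + 383 @ $1 + 237 @ $4 = $2,433

COGS = $11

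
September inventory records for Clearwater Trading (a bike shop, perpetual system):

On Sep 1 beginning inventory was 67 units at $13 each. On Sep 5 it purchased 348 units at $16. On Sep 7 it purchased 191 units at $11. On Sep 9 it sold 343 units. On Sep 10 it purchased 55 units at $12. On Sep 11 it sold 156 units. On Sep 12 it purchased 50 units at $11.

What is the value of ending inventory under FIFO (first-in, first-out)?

Sep 9, 343 sold [FIFO — oldest first]: 67 @ $13 + 276 @ $16 = $5,287
Sep 11, 156 sold [FIFO — oldest first]: 72 @ $16 + 84 @ $11 = $2,076
Total COGS = $5,287 + $2,076 = $7,363
Ending inventory: 107 @ $11 + 55 @ $12 + 50 @ $11 = $2,387
Check: goods available $9,750 = COGS $7,363 + ending $2,387

Ending inventory = $2,387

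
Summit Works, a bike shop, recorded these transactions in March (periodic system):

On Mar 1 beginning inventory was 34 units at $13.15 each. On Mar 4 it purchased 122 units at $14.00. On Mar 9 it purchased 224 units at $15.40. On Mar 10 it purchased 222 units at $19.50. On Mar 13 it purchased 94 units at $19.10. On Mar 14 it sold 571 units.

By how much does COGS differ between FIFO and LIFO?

$678.80

FIFO COGS: 34 @ $13.15 + 122 @ $14.00 + 224 @ $15.40 + 191 @ $19.50 = $9,329.20
LIFO COGS: 94 @ $19.10 + 222 @ $19.50 + 224 @ $15.40 + 31 @ $14.00 = $10,008.00
Difference = |$9,329.20 − $10,008.00| = $678.80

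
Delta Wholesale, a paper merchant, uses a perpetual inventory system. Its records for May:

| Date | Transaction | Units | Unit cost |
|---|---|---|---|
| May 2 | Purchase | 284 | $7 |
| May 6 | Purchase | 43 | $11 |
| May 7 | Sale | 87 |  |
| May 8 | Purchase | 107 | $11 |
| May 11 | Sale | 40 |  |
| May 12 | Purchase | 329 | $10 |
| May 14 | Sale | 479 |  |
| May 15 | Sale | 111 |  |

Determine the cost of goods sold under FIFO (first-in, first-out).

COGS = $6,468

May 7, 87 sold [FIFO — oldest first]: 87 @ $7 = $609
May 11, 40 sold [FIFO — oldest first]: 40 @ $7 = $280
May 14, 479 sold [FIFO — oldest first]: 157 @ $7 + 43 @ $11 + 107 @ $11 + 172 @ $10 = $4,469
May 15, 111 sold [FIFO — oldest first]: 111 @ $10 = $1,110
Total COGS = $609 + $280 + $4,469 + $1,110 = $6,468
Ending inventory: 46 @ $10 = $460
Check: goods available $6,928 = COGS $6,468 + ending $460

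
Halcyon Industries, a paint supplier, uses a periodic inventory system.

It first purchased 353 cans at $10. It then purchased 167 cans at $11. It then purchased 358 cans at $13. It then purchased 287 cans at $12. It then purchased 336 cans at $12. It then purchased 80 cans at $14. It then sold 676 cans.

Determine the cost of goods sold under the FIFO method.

COGS = $7,395

Sale 1 (676) [FIFO — oldest first]: 353 @ $10 + 167 @ $11 + 156 @ $13 = $7,395
Ending inventory: 202 @ $13 + 287 @ $12 + 336 @ $12 + 80 @ $14 = $11,222
Check: goods available $18,617 = COGS $7,395 + ending $11,222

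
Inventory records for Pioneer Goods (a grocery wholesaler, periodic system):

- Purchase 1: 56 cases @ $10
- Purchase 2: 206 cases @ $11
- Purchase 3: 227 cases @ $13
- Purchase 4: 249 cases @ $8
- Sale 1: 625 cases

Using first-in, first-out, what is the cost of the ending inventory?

Ending inventory = $904

Sale 1 (625) [FIFO — oldest first]: 56 @ $10 + 206 @ $11 + 227 @ $13 + 136 @ $8 = $6,865
Ending inventory: 113 @ $8 = $904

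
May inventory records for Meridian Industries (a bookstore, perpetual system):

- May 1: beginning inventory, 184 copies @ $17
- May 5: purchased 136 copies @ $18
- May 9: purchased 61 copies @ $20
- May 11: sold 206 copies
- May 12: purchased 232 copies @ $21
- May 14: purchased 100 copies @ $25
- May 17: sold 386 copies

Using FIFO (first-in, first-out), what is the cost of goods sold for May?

COGS = $11,227

May 11, 206 sold [FIFO — oldest first]: 184 @ $17 + 22 @ $18 = $3,524
May 17, 386 sold [FIFO — oldest first]: 114 @ $18 + 61 @ $20 + 211 @ $21 = $7,703
Total COGS = $3,524 + $7,703 = $11,227
Ending inventory: 21 @ $21 + 100 @ $25 = $2,941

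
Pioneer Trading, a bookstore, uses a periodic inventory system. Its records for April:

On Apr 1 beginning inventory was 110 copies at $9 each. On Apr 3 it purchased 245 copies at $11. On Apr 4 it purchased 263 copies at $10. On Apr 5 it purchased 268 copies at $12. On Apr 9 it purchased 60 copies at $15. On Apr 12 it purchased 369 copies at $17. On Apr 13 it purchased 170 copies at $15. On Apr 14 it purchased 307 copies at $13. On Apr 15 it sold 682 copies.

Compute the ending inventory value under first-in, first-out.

Apr 15, 682 sold [FIFO — oldest first]: 110 @ $9 + 245 @ $11 + 263 @ $10 + 64 @ $12 = $7,083
Ending inventory: 204 @ $12 + 60 @ $15 + 369 @ $17 + 170 @ $15 + 307 @ $13 = $16,162
Check: goods available $23,245 = COGS $7,083 + ending $16,162

Ending inventory = $16,162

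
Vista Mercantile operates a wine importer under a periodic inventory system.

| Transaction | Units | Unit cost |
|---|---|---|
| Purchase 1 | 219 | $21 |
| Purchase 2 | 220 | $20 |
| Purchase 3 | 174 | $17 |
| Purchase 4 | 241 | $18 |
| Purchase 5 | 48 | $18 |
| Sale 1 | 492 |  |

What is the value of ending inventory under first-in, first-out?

Sale 1 (492) [FIFO — oldest first]: 219 @ $21 + 220 @ $20 + 53 @ $17 = $9,900
Ending inventory: 121 @ $17 + 241 @ $18 + 48 @ $18 = $7,259
Check: goods available $17,159 = COGS $9,900 + ending $7,259

Ending inventory = $7,259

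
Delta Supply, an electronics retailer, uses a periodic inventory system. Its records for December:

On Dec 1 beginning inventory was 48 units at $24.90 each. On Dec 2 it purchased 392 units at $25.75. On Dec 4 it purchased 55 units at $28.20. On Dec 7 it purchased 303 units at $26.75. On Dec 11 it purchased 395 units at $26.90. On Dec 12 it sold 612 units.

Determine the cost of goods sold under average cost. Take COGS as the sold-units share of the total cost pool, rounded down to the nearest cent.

Dec 12, sell 612: 612/1193 × $31,570.95 → $16,195.65
Ending inventory (cost pool remaining) = $15,375.30
Check: goods available $31,570.95 = COGS $16,195.65 + ending $15,375.30

COGS = $16,195.65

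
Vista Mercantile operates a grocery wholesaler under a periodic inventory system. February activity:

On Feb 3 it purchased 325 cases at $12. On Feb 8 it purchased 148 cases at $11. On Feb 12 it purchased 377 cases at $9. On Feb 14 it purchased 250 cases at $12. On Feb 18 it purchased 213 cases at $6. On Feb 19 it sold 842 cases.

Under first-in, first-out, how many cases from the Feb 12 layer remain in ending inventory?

Feb 19, 842 sold [FIFO — oldest first]: 325 @ $12 + 148 @ $11 + 369 @ $9 = $8,849
Ending inventory: 8 @ $9 + 250 @ $12 + 213 @ $6 = $4,350

8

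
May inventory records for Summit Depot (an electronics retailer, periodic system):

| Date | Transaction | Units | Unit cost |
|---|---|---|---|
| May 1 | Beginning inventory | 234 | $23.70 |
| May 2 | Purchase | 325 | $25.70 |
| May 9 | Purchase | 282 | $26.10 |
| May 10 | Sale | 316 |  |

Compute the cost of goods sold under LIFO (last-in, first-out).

COGS = $8,234.00

May 10, 316 sold [LIFO — newest first]: 282 @ $26.10 + 34 @ $25.70 = $8,234.00
Ending inventory: 234 @ $23.70 + 291 @ $25.70 = $13,024.50
Check: goods available $21,258.50 = COGS $8,234.00 + ending $13,024.50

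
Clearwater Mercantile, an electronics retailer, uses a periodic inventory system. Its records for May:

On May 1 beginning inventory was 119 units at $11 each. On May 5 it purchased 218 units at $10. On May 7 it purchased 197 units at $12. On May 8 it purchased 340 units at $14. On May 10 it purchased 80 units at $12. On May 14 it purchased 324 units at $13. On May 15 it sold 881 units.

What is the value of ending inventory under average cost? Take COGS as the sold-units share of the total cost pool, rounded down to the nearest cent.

May 15, sell 881: 881/1278 × $15,785.00 → $10,881.52
Ending inventory (cost pool remaining) = $4,903.48

Ending inventory = $4,903.48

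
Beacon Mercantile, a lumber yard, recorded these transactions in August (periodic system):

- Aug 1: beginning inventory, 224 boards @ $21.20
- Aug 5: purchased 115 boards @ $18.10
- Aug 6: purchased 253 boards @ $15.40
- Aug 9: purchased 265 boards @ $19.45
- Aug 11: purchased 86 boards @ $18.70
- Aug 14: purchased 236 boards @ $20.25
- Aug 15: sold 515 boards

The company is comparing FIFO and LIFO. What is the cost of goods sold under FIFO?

COGS = $9,540.70

FIFO COGS: 224 @ $21.20 + 115 @ $18.10 + 176 @ $15.40 = $9,540.70
LIFO COGS: 236 @ $20.25 + 86 @ $18.70 + 193 @ $19.45 = $10,141.05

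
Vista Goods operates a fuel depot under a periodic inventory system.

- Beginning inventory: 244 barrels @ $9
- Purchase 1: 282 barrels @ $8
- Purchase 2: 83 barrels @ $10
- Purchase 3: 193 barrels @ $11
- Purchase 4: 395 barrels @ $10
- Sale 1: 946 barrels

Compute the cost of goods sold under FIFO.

Sale 1 (946) [FIFO — oldest first]: 244 @ $9 + 282 @ $8 + 83 @ $10 + 193 @ $11 + 144 @ $10 = $8,845
Ending inventory: 251 @ $10 = $2,510

COGS = $8,845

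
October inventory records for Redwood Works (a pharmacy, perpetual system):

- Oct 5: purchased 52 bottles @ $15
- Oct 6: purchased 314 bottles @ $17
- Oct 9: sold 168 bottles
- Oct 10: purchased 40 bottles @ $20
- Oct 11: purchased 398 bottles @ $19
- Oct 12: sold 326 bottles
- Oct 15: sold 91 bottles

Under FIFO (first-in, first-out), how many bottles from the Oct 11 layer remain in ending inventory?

Oct 9, 168 sold [FIFO — oldest first]: 52 @ $15 + 116 @ $17 = $2,752
Oct 12, 326 sold [FIFO — oldest first]: 198 @ $17 + 40 @ $20 + 88 @ $19 = $5,838
Oct 15, 91 sold [FIFO — oldest first]: 91 @ $19 = $1,729
Total COGS = $2,752 + $5,838 + $1,729 = $10,319
Ending inventory: 219 @ $19 = $4,161
Check: goods available $14,480 = COGS $10,319 + ending $4,161

219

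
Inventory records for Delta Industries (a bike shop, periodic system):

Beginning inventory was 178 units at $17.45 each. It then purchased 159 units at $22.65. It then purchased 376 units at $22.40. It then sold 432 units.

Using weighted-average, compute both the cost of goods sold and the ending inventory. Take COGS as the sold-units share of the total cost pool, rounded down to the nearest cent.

COGS = $9,167.03; ending inventory = $5,962.82

Sale 1, sell 432: 432/713 × $15,129.85 → $9,167.03
Ending inventory (cost pool remaining) = $5,962.82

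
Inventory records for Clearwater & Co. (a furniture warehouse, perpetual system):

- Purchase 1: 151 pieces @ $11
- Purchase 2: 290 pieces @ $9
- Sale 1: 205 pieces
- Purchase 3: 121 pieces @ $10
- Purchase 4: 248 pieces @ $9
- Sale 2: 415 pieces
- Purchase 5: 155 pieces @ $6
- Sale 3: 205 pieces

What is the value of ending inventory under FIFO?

Sale 1 (205) [FIFO — oldest first]: 151 @ $11 + 54 @ $9 = $2,147
Sale 2 (415) [FIFO — oldest first]: 236 @ $9 + 121 @ $10 + 58 @ $9 = $3,856
Sale 3 (205) [FIFO — oldest first]: 190 @ $9 + 15 @ $6 = $1,800
Total COGS = $2,147 + $3,856 + $1,800 = $7,803
Ending inventory: 140 @ $6 = $840

Ending inventory = $840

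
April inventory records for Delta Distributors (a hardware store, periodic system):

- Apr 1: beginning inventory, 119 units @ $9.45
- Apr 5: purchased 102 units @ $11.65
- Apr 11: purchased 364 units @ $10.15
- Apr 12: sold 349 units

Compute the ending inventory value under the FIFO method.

Ending inventory = $2,395.40

Apr 12, 349 sold [FIFO — oldest first]: 119 @ $9.45 + 102 @ $11.65 + 128 @ $10.15 = $3,612.05
Ending inventory: 236 @ $10.15 = $2,395.40
Check: goods available $6,007.45 = COGS $3,612.05 + ending $2,395.40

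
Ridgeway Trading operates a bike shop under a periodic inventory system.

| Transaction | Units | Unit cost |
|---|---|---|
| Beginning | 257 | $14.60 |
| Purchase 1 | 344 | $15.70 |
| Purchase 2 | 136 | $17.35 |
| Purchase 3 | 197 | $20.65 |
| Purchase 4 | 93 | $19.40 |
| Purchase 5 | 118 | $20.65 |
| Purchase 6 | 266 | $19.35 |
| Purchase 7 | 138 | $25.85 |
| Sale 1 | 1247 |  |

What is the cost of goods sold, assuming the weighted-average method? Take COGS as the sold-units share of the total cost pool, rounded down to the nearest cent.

COGS = $22,972.45

Sale 1, sell 1247: 1247/1549 × $28,535.95 → $22,972.45
Ending inventory (cost pool remaining) = $5,563.50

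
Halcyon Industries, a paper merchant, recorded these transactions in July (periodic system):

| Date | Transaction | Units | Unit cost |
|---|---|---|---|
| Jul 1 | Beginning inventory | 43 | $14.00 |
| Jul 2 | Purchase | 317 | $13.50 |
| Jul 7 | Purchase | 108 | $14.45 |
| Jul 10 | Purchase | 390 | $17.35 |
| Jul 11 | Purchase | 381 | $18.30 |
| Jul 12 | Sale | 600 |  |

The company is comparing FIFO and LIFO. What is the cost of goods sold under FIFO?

COGS = $8,732.30

FIFO COGS: 43 @ $14.00 + 317 @ $13.50 + 108 @ $14.45 + 132 @ $17.35 = $8,732.30
LIFO COGS: 381 @ $18.30 + 219 @ $17.35 = $10,771.95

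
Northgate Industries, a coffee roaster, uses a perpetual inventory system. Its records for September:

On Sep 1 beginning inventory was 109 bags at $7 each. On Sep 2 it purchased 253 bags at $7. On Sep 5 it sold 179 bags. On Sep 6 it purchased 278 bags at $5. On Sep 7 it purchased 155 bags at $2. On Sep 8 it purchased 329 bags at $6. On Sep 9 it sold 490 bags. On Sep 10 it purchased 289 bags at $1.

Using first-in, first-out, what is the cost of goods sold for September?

COGS = $3,982

Sep 5, 179 sold [FIFO — oldest first]: 109 @ $7 + 70 @ $7 = $1,253
Sep 9, 490 sold [FIFO — oldest first]: 183 @ $7 + 278 @ $5 + 29 @ $2 = $2,729
Total COGS = $1,253 + $2,729 = $3,982
Ending inventory: 126 @ $2 + 329 @ $6 + 289 @ $1 = $2,515
Check: goods available $6,497 = COGS $3,982 + ending $2,515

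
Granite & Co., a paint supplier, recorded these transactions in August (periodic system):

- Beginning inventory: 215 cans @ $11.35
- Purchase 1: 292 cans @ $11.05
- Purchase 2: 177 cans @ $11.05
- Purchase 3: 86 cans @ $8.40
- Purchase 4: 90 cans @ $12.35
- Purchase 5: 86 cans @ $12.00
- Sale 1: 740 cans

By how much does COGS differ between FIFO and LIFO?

$57.40

FIFO COGS: 215 @ $11.35 + 292 @ $11.05 + 177 @ $11.05 + 56 @ $8.40 = $8,093.10
LIFO COGS: 86 @ $12.00 + 90 @ $12.35 + 86 @ $8.40 + 177 @ $11.05 + 292 @ $11.05 + 9 @ $11.35 = $8,150.50
Difference = |$8,093.10 − $8,150.50| = $57.40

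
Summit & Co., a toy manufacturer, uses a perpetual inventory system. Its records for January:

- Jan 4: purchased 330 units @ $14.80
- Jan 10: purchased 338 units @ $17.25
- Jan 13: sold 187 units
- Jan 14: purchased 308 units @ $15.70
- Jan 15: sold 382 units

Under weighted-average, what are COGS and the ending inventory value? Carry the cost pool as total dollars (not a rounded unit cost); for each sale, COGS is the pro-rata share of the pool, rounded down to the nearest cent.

After Jan 4: 330 on hand, pool $4,884.00 (≈ $14.8000 each)
After Jan 10: 668 on hand, pool $10,714.50 (≈ $16.0397 each)
Jan 13, sell 187: 187/668 × $10,714.50 → $2,999.41
After Jan 14: 789 on hand, pool $12,550.69 (≈ $15.9071 each)
Jan 15, sell 382: 382/789 × $12,550.69 → $6,076.50
Total COGS = $2,999.41 + $6,076.50 = $9,075.91
Ending inventory (cost pool remaining) = $6,474.19

COGS = $9,075.91; ending inventory = $6,474.19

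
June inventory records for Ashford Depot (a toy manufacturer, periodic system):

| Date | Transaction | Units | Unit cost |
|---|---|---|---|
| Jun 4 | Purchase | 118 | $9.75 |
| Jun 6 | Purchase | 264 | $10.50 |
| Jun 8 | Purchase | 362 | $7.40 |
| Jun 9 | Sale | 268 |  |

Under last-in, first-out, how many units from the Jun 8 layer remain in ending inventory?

Jun 9, 268 sold [LIFO — newest first]: 268 @ $7.40 = $1,983.20
Ending inventory: 118 @ $9.75 + 264 @ $10.50 + 94 @ $7.40 = $4,618.10
Check: goods available $6,601.30 = COGS $1,983.20 + ending $4,618.10

94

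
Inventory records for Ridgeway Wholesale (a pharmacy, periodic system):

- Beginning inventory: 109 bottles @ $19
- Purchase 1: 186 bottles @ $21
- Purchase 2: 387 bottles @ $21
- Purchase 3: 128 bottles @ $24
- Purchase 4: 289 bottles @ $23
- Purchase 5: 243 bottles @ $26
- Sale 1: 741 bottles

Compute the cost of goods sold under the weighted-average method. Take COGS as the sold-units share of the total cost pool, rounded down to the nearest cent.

Sale 1, sell 741: 741/1342 × $30,141.00 → $16,642.68
Ending inventory (cost pool remaining) = $13,498.32
Check: goods available $30,141.00 = COGS $16,642.68 + ending $13,498.32

COGS = $16,642.68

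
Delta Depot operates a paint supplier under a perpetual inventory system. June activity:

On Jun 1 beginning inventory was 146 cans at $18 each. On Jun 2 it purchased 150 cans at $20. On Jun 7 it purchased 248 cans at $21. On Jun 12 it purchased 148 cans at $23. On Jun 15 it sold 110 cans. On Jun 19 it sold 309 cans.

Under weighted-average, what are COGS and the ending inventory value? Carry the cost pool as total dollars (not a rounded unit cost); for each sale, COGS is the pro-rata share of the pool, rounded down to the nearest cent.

After Jun 1: 146 on hand, pool $2,628.00 (≈ $18.0000 each)
After Jun 2: 296 on hand, pool $5,628.00 (≈ $19.0135 each)
After Jun 7: 544 on hand, pool $10,836.00 (≈ $19.9191 each)
After Jun 12: 692 on hand, pool $14,240.00 (≈ $20.5780 each)
Jun 15, sell 110: 110/692 × $14,240.00 → $2,263.58
Jun 19, sell 309: 309/582 × $11,976.42 → $6,358.61
Total COGS = $2,263.58 + $6,358.61 = $8,622.19
Ending inventory (cost pool remaining) = $5,617.81

COGS = $8,622.19; ending inventory = $5,617.81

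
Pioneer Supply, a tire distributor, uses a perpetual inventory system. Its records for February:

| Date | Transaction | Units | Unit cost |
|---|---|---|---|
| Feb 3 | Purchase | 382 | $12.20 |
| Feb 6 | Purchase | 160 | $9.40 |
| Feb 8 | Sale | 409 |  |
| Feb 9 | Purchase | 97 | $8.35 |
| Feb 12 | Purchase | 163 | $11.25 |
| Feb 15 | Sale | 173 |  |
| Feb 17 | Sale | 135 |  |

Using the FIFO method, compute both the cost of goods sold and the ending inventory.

Feb 8, 409 sold [FIFO — oldest first]: 382 @ $12.20 + 27 @ $9.40 = $4,914.20
Feb 15, 173 sold [FIFO — oldest first]: 133 @ $9.40 + 40 @ $8.35 = $1,584.20
Feb 17, 135 sold [FIFO — oldest first]: 57 @ $8.35 + 78 @ $11.25 = $1,353.45
Total COGS = $4,914.20 + $1,584.20 + $1,353.45 = $7,851.85
Ending inventory: 85 @ $11.25 = $956.25
Check: goods available $8,808.10 = COGS $7,851.85 + ending $956.25

COGS = $7,851.85; ending inventory = $956.25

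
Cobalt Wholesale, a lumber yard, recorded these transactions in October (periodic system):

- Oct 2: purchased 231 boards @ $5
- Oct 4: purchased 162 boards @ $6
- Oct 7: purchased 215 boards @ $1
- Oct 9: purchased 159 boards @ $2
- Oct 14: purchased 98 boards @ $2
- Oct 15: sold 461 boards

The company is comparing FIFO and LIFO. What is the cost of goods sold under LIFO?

COGS = $718

FIFO COGS: 231 @ $5 + 162 @ $6 + 68 @ $1 = $2,195
LIFO COGS: 98 @ $2 + 159 @ $2 + 204 @ $1 = $718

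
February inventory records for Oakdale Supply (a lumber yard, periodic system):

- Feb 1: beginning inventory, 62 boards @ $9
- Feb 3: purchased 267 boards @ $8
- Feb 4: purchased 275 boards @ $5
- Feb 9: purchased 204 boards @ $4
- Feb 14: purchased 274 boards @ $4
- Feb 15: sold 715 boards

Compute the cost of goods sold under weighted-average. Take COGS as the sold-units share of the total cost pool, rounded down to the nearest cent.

COGS = $3,952.32

Feb 15, sell 715: 715/1082 × $5,981.00 → $3,952.32
Ending inventory (cost pool remaining) = $2,028.68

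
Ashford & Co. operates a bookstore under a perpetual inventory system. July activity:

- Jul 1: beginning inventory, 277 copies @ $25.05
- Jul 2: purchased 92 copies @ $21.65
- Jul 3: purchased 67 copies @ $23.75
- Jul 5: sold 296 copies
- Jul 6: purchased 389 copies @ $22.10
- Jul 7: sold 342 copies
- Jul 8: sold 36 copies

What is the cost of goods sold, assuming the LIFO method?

COGS = $15,368.70

Jul 5, 296 sold [LIFO — newest first]: 67 @ $23.75 + 92 @ $21.65 + 137 @ $25.05 = $7,014.90
Jul 7, 342 sold [LIFO — newest first]: 342 @ $22.10 = $7,558.20
Jul 8, 36 sold [LIFO — newest first]: 36 @ $22.10 = $795.60
Total COGS = $7,014.90 + $7,558.20 + $795.60 = $15,368.70
Ending inventory: 140 @ $25.05 + 11 @ $22.10 = $3,750.10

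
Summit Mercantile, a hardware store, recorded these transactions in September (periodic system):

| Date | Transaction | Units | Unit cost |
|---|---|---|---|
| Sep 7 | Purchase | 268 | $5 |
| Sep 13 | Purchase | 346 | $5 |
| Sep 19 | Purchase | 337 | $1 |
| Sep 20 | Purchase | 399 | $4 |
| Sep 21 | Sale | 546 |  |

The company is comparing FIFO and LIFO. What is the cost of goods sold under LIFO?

COGS = $1,743

FIFO COGS: 268 @ $5 + 278 @ $5 = $2,730
LIFO COGS: 399 @ $4 + 147 @ $1 = $1,743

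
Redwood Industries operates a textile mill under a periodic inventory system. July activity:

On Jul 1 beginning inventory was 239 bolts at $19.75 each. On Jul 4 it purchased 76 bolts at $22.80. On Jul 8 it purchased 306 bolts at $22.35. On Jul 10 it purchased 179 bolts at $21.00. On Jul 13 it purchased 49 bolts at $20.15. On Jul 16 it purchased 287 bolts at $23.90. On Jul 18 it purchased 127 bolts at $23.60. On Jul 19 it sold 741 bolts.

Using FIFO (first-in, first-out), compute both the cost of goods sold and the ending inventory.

COGS = $15,812.15; ending inventory = $12,082.85

Jul 19, 741 sold [FIFO — oldest first]: 239 @ $19.75 + 76 @ $22.80 + 306 @ $22.35 + 120 @ $21.00 = $15,812.15
Ending inventory: 59 @ $21.00 + 49 @ $20.15 + 287 @ $23.90 + 127 @ $23.60 = $12,082.85
Check: goods available $27,895.00 = COGS $15,812.15 + ending $12,082.85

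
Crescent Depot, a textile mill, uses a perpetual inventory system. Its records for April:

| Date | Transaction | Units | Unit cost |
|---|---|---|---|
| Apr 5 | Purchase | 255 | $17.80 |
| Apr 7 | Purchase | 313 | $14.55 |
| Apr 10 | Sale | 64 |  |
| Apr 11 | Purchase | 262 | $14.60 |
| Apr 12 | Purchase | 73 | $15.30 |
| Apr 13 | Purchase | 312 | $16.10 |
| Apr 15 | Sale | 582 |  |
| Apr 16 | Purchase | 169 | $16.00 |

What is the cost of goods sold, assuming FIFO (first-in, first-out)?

COGS = $10,231.95

Apr 10, 64 sold [FIFO — oldest first]: 64 @ $17.80 = $1,139.20
Apr 15, 582 sold [FIFO — oldest first]: 191 @ $17.80 + 313 @ $14.55 + 78 @ $14.60 = $9,092.75
Total COGS = $1,139.20 + $9,092.75 = $10,231.95
Ending inventory: 184 @ $14.60 + 73 @ $15.30 + 312 @ $16.10 + 169 @ $16.00 = $11,530.50
Check: goods available $21,762.45 = COGS $10,231.95 + ending $11,530.50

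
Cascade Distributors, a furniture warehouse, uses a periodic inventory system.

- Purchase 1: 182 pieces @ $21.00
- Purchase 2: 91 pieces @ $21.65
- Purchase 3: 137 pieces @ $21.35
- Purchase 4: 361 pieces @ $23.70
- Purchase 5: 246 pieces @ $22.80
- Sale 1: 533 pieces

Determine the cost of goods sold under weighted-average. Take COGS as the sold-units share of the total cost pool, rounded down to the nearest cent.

COGS = $11,992.02

Sale 1, sell 533: 533/1017 × $22,881.60 → $11,992.02
Ending inventory (cost pool remaining) = $10,889.58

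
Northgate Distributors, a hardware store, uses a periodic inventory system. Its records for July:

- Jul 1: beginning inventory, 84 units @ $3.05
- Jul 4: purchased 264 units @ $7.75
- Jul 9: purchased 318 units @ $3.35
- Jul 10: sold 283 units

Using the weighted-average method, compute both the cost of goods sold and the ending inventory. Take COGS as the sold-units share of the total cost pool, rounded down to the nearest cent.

Jul 10, sell 283: 283/666 × $3,367.50 → $1,430.93
Ending inventory (cost pool remaining) = $1,936.57

COGS = $1,430.93; ending inventory = $1,936.57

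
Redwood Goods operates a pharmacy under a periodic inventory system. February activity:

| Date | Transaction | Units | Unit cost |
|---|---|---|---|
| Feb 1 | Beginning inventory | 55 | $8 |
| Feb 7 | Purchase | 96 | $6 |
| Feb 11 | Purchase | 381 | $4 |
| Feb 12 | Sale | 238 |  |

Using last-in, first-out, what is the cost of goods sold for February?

COGS = $952

Feb 12, 238 sold [LIFO — newest first]: 238 @ $4 = $952
Ending inventory: 55 @ $8 + 96 @ $6 + 143 @ $4 = $1,588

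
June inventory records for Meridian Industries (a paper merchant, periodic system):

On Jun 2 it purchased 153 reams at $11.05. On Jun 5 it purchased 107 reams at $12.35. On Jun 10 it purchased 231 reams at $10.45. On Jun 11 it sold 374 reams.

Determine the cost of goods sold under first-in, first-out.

Jun 11, 374 sold [FIFO — oldest first]: 153 @ $11.05 + 107 @ $12.35 + 114 @ $10.45 = $4,203.40
Ending inventory: 117 @ $10.45 = $1,222.65

COGS = $4,203.40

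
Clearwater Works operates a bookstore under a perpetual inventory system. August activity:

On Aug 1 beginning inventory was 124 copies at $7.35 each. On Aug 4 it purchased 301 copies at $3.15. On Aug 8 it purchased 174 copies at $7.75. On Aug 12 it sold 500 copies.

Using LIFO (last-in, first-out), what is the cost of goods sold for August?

COGS = $2,480.40

Aug 12, 500 sold [LIFO — newest first]: 174 @ $7.75 + 301 @ $3.15 + 25 @ $7.35 = $2,480.40
Ending inventory: 99 @ $7.35 = $727.65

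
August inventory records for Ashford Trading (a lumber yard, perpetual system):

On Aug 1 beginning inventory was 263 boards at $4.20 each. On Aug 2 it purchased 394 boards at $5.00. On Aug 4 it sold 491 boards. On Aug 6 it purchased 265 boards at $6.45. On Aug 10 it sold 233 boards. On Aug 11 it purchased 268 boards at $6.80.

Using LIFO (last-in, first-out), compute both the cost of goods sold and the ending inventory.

COGS = $3,880.25; ending inventory = $2,726.00

Aug 4, 491 sold [LIFO — newest first]: 394 @ $5.00 + 97 @ $4.20 = $2,377.40
Aug 10, 233 sold [LIFO — newest first]: 233 @ $6.45 = $1,502.85
Total COGS = $2,377.40 + $1,502.85 = $3,880.25
Ending inventory: 166 @ $4.20 + 32 @ $6.45 + 268 @ $6.80 = $2,726.00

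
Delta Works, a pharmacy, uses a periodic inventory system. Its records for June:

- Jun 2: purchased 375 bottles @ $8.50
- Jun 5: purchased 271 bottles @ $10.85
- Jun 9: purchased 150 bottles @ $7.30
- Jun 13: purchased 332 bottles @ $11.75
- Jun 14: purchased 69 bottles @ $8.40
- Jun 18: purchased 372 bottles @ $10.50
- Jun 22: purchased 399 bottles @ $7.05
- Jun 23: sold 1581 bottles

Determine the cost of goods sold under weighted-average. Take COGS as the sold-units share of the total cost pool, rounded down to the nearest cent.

Jun 23, sell 1581: 1581/1968 × $18,422.40 → $14,799.70
Ending inventory (cost pool remaining) = $3,622.70

COGS = $14,799.70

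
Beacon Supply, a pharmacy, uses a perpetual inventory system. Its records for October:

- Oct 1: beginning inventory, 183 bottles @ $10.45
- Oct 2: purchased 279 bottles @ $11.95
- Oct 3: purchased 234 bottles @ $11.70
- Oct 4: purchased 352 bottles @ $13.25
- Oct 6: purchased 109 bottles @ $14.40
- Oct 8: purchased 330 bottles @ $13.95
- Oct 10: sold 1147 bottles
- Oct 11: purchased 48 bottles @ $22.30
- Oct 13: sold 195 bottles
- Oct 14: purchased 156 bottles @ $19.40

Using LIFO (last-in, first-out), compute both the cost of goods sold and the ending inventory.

Oct 10, 1147 sold [LIFO — newest first]: 330 @ $13.95 + 109 @ $14.40 + 352 @ $13.25 + 234 @ $11.70 + 122 @ $11.95 = $15,032.80
Oct 13, 195 sold [LIFO — newest first]: 48 @ $22.30 + 147 @ $11.95 = $2,827.05
Total COGS = $15,032.80 + $2,827.05 = $17,859.85
Ending inventory: 183 @ $10.45 + 10 @ $11.95 + 156 @ $19.40 = $5,058.25

COGS = $17,859.85; ending inventory = $5,058.25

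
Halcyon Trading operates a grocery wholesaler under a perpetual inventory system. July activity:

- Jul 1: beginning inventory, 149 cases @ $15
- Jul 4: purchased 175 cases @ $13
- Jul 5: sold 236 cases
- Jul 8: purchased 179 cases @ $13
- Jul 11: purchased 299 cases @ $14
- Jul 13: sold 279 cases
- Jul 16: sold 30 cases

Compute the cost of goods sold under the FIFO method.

Jul 5, 236 sold [FIFO — oldest first]: 149 @ $15 + 87 @ $13 = $3,366
Jul 13, 279 sold [FIFO — oldest first]: 88 @ $13 + 179 @ $13 + 12 @ $14 = $3,639
Jul 16, 30 sold [FIFO — oldest first]: 30 @ $14 = $420
Total COGS = $3,366 + $3,639 + $420 = $7,425
Ending inventory: 257 @ $14 = $3,598

COGS = $7,425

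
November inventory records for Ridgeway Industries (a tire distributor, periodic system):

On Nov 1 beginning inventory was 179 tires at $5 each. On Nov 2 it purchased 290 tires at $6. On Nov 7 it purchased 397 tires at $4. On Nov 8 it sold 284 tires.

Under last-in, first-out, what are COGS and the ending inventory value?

COGS = $1,136; ending inventory = $3,087

Nov 8, 284 sold [LIFO — newest first]: 284 @ $4 = $1,136
Ending inventory: 179 @ $5 + 290 @ $6 + 113 @ $4 = $3,087
Check: goods available $4,223 = COGS $1,136 + ending $3,087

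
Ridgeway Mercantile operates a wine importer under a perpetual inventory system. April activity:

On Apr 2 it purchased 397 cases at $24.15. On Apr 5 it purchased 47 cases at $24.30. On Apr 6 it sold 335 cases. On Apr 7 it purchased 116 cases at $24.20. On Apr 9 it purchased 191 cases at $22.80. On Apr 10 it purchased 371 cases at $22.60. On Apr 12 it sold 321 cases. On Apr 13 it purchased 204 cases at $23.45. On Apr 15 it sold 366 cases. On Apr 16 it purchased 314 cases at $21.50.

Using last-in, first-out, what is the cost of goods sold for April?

COGS = $23,819.30

Apr 6, 335 sold [LIFO — newest first]: 47 @ $24.30 + 288 @ $24.15 = $8,097.30
Apr 12, 321 sold [LIFO — newest first]: 321 @ $22.60 = $7,254.60
Apr 15, 366 sold [LIFO — newest first]: 204 @ $23.45 + 50 @ $22.60 + 112 @ $22.80 = $8,467.40
Total COGS = $8,097.30 + $7,254.60 + $8,467.40 = $23,819.30
Ending inventory: 109 @ $24.15 + 116 @ $24.20 + 79 @ $22.80 + 314 @ $21.50 = $13,991.75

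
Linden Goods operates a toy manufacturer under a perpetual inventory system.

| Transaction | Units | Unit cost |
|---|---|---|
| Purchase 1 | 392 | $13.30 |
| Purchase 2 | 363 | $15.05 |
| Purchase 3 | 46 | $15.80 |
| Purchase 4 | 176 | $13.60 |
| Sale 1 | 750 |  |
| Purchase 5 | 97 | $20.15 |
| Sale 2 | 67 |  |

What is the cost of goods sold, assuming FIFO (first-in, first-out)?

COGS = $11,621.15

Sale 1 (750) [FIFO — oldest first]: 392 @ $13.30 + 358 @ $15.05 = $10,601.50
Sale 2 (67) [FIFO — oldest first]: 5 @ $15.05 + 46 @ $15.80 + 16 @ $13.60 = $1,019.65
Total COGS = $10,601.50 + $1,019.65 = $11,621.15
Ending inventory: 160 @ $13.60 + 97 @ $20.15 = $4,130.55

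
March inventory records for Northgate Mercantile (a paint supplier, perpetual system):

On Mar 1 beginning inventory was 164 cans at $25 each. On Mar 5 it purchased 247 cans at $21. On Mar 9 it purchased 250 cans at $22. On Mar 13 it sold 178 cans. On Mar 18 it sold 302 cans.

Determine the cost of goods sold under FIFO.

Mar 13, 178 sold [FIFO — oldest first]: 164 @ $25 + 14 @ $21 = $4,394
Mar 18, 302 sold [FIFO — oldest first]: 233 @ $21 + 69 @ $22 = $6,411
Total COGS = $4,394 + $6,411 = $10,805
Ending inventory: 181 @ $22 = $3,982

COGS = $10,805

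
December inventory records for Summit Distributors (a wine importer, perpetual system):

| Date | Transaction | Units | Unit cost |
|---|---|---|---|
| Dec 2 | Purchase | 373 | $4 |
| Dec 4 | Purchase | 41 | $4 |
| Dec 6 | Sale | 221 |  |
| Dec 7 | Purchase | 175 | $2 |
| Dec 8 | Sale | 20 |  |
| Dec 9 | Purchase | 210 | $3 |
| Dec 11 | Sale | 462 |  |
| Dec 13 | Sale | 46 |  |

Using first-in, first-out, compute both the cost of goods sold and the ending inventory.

COGS = $2,486; ending inventory = $150

Dec 6, 221 sold [FIFO — oldest first]: 221 @ $4 = $884
Dec 8, 20 sold [FIFO — oldest first]: 20 @ $4 = $80
Dec 11, 462 sold [FIFO — oldest first]: 132 @ $4 + 41 @ $4 + 175 @ $2 + 114 @ $3 = $1,384
Dec 13, 46 sold [FIFO — oldest first]: 46 @ $3 = $138
Total COGS = $884 + $80 + $1,384 + $138 = $2,486
Ending inventory: 50 @ $3 = $150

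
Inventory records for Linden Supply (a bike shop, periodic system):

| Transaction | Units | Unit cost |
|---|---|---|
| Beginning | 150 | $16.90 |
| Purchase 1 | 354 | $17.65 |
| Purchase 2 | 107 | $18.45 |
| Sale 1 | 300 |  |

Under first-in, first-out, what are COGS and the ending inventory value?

Sale 1 (300) [FIFO — oldest first]: 150 @ $16.90 + 150 @ $17.65 = $5,182.50
Ending inventory: 204 @ $17.65 + 107 @ $18.45 = $5,574.75

COGS = $5,182.50; ending inventory = $5,574.75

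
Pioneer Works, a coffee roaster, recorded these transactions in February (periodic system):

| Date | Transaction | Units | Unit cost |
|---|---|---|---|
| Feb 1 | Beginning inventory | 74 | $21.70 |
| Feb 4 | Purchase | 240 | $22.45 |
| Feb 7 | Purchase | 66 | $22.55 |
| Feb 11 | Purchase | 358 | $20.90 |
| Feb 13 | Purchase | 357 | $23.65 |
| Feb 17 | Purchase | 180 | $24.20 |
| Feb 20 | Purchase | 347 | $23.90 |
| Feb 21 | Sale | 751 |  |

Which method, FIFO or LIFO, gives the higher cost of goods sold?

LIFO

FIFO COGS: 74 @ $21.70 + 240 @ $22.45 + 66 @ $22.55 + 358 @ $20.90 + 13 @ $23.65 = $16,271.75
LIFO COGS: 347 @ $23.90 + 180 @ $24.20 + 224 @ $23.65 = $17,946.90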